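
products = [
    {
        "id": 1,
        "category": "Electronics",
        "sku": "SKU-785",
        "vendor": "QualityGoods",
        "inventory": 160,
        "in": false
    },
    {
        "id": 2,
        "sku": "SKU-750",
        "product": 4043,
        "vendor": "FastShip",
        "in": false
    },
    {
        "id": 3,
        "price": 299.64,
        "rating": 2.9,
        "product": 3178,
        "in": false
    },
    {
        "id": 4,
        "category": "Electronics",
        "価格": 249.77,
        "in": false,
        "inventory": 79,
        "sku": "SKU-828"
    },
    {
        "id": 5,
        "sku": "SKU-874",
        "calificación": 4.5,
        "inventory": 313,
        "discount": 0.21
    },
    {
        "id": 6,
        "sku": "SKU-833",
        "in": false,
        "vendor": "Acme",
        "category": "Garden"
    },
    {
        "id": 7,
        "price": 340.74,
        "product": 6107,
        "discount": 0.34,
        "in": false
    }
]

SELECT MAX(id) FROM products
7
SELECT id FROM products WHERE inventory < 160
[4]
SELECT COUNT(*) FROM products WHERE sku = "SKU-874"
1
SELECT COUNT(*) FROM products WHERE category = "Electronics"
2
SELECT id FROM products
[1, 2, 3, 4, 5, 6, 7]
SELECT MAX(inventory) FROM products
313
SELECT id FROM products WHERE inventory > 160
[5]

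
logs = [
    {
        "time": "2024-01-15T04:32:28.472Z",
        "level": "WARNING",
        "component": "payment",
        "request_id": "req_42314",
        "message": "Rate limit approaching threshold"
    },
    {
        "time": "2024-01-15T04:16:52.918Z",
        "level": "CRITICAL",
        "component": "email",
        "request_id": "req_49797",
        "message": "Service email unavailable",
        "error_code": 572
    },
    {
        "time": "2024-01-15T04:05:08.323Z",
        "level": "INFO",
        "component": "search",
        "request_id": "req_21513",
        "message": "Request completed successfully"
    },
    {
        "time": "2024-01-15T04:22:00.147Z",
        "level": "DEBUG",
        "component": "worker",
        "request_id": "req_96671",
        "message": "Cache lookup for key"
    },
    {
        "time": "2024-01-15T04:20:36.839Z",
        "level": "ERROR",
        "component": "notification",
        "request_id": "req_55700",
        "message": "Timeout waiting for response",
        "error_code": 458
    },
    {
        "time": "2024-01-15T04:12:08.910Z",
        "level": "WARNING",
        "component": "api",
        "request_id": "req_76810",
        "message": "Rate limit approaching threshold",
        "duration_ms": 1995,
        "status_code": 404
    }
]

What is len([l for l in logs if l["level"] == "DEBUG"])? 1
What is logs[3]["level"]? "DEBUG"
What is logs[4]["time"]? "2024-01-15T04:20:36.839Z"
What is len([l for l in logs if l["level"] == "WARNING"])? 2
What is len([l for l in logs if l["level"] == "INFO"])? 1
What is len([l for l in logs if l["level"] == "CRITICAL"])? 1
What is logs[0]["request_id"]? "req_42314"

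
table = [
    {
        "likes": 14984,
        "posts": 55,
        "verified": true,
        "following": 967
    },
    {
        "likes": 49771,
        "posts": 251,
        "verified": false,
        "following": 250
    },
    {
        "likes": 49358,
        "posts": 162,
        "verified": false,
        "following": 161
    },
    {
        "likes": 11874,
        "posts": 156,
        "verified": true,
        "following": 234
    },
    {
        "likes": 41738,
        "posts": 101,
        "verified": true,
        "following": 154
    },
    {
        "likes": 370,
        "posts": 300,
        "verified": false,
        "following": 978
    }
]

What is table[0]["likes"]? 14984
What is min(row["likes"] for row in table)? 370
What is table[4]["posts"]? 101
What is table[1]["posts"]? 251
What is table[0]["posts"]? 55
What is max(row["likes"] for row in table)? 49771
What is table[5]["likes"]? 370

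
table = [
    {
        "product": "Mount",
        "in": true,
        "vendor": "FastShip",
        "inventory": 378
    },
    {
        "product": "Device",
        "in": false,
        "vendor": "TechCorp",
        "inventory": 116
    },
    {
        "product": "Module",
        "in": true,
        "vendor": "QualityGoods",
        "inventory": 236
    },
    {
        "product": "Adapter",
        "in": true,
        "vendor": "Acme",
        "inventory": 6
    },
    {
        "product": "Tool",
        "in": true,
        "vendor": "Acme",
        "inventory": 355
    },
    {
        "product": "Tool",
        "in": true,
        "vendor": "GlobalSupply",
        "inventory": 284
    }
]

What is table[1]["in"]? False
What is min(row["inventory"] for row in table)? 6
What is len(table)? 6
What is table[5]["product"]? "Tool"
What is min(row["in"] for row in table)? False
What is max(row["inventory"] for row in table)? 378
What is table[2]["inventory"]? 236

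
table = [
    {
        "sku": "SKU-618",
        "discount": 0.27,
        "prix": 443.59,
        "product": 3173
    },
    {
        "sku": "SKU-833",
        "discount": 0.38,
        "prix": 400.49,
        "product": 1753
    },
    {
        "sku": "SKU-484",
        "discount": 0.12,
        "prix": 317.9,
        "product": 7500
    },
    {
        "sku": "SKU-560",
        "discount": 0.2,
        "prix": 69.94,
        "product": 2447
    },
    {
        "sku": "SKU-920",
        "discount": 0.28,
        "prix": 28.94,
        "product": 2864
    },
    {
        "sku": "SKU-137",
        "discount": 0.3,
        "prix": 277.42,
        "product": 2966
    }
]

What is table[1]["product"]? 1753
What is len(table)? 6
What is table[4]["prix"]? 28.94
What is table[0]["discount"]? 0.27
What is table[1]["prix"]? 400.49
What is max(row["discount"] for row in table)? 0.38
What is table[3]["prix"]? 69.94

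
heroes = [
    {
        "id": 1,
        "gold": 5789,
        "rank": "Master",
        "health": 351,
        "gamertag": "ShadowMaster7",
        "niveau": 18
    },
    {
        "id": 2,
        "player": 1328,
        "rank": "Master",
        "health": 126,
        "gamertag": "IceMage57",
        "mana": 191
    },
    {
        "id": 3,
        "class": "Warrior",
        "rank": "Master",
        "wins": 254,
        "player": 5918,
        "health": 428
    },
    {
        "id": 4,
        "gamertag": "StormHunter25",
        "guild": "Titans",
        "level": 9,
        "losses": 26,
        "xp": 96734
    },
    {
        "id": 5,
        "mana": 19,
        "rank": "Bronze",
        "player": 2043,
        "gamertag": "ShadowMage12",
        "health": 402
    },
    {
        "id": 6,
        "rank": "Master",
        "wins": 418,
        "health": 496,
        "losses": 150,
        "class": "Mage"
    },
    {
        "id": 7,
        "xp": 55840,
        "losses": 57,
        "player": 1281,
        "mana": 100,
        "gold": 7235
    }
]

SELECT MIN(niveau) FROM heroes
18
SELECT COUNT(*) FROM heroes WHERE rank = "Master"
4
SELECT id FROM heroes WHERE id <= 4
[1, 2, 3, 4]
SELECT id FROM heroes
[1, 2, 3, 4, 5, 6, 7]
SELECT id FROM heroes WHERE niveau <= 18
[1]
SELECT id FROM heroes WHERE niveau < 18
[]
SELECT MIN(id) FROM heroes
1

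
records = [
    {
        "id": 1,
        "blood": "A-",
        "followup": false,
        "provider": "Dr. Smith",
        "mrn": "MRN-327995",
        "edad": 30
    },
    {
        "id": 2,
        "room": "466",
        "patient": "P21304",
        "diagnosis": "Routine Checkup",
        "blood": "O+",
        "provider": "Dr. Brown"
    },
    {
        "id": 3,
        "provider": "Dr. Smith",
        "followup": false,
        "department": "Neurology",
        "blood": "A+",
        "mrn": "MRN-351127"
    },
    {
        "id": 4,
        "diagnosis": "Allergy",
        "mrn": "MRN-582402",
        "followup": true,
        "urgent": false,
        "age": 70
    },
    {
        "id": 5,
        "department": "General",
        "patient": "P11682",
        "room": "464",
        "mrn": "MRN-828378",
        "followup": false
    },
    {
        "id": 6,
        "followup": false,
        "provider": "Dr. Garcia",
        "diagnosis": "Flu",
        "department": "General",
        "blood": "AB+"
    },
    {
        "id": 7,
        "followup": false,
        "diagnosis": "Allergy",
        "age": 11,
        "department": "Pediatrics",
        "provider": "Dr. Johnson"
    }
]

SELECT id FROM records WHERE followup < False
[]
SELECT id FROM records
[1, 2, 3, 4, 5, 6, 7]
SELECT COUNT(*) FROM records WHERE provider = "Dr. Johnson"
1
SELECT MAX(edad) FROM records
30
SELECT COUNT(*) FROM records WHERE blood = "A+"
1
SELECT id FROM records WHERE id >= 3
[3, 4, 5, 6, 7]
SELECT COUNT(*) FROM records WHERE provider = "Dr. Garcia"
1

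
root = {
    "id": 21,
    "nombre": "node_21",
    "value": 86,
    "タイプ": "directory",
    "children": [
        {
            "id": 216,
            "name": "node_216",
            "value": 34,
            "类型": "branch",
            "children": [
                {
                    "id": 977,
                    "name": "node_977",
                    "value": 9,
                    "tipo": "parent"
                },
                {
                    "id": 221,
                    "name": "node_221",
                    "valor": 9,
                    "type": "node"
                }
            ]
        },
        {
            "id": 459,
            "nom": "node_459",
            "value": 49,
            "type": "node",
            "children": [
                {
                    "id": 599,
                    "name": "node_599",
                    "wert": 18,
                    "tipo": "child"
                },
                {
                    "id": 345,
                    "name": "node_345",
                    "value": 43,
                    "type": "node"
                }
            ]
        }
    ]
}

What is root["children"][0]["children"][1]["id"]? 221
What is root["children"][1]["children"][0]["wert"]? 18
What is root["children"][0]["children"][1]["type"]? "node"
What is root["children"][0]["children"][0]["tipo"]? "parent"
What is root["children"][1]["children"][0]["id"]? 599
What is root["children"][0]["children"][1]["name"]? "node_221"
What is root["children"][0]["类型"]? "branch"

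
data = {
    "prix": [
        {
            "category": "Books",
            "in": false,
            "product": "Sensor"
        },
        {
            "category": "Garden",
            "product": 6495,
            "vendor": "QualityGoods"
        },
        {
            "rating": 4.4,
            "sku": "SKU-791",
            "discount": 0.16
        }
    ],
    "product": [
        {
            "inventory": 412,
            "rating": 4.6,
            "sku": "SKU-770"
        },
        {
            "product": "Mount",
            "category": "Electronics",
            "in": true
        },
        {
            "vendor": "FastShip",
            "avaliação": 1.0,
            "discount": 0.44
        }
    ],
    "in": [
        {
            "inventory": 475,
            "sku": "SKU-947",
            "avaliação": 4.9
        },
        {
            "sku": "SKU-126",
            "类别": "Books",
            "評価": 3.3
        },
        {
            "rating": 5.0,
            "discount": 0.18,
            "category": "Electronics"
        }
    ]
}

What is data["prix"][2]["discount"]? 0.16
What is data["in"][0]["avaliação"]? 4.9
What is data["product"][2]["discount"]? 0.44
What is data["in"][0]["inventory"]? 475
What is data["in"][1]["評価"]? 3.3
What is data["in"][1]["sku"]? "SKU-126"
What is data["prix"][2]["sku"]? "SKU-791"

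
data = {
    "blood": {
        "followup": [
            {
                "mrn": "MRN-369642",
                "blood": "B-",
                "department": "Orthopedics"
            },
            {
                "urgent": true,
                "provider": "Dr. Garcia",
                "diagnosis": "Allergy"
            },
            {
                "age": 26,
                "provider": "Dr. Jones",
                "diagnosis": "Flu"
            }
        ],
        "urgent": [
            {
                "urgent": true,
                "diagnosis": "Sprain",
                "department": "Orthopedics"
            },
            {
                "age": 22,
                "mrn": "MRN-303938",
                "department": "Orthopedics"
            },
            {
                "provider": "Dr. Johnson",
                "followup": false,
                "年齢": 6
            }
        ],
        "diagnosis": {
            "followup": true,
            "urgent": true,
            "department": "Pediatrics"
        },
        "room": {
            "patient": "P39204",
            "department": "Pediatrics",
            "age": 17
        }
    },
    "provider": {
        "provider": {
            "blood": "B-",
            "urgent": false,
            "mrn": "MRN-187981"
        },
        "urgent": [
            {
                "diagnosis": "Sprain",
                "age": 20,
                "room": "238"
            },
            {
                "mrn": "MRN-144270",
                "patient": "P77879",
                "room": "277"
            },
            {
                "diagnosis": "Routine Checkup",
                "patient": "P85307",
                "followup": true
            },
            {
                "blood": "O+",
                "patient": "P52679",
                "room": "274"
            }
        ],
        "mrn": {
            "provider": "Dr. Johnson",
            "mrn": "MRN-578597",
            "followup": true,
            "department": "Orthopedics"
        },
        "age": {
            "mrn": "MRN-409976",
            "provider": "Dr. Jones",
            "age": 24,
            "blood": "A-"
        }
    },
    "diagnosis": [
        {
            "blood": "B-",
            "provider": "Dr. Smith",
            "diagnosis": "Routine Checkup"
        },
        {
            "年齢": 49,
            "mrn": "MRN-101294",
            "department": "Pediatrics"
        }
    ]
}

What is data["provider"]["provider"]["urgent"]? False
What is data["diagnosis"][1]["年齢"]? 49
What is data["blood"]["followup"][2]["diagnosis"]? "Flu"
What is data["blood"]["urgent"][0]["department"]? "Orthopedics"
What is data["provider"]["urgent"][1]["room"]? "277"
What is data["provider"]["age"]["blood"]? "A-"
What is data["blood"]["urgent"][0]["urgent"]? True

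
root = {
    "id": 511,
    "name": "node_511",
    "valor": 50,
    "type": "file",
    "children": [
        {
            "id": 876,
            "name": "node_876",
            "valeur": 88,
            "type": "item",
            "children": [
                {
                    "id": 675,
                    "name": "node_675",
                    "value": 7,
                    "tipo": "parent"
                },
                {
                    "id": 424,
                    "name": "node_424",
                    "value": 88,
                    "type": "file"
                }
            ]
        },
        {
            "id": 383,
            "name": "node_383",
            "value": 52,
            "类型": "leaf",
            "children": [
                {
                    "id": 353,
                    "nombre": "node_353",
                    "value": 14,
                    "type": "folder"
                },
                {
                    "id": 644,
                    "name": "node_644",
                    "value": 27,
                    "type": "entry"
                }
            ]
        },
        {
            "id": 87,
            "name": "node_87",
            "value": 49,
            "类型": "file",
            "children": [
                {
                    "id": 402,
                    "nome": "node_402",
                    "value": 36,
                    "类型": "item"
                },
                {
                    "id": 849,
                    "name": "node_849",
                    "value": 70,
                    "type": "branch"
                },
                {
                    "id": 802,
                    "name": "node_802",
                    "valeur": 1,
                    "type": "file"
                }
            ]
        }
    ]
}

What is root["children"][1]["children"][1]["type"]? "entry"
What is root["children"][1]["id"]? 383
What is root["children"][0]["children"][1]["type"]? "file"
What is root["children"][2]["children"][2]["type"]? "file"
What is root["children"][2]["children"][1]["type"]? "branch"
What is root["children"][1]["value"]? 52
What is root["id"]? 511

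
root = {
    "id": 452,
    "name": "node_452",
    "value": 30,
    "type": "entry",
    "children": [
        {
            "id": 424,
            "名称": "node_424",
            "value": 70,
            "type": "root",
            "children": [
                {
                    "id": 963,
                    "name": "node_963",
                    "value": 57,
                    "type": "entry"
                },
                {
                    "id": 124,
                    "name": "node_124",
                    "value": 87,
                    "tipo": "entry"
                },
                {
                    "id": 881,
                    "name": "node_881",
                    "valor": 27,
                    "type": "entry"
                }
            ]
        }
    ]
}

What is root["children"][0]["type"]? "root"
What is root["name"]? "node_452"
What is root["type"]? "entry"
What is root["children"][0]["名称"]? "node_424"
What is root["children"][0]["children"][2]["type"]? "entry"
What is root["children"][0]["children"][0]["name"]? "node_963"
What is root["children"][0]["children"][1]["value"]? 87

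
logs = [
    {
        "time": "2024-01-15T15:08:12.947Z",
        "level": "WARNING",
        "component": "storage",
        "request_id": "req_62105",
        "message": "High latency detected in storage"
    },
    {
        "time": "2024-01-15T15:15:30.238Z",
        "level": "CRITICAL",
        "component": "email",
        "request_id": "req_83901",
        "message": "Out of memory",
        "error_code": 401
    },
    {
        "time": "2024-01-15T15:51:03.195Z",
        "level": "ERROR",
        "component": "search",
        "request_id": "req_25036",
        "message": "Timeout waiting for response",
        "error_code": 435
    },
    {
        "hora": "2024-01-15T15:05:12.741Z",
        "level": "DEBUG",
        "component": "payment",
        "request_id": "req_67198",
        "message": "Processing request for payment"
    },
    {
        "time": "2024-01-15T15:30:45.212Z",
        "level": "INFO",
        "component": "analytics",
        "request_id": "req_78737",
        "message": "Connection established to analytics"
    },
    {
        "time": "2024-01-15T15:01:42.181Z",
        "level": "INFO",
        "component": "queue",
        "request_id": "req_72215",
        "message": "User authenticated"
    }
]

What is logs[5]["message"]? "User authenticated"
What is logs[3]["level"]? "DEBUG"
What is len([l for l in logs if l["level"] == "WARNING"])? 1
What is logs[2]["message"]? "Timeout waiting for response"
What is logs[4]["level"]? "INFO"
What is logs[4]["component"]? "analytics"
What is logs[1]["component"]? "email"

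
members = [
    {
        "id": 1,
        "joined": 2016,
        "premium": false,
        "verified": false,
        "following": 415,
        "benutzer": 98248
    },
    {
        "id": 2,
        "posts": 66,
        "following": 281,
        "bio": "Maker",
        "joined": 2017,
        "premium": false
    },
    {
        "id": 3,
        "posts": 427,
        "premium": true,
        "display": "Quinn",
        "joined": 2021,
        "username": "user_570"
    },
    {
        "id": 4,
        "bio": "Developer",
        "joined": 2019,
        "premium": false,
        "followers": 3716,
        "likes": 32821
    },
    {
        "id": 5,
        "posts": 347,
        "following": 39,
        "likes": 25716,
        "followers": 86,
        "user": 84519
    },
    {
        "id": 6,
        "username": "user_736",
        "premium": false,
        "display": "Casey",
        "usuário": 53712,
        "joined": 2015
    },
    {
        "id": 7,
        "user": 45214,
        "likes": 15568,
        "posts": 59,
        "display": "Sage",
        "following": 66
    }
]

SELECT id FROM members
[1, 2, 3, 4, 5, 6, 7]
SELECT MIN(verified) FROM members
False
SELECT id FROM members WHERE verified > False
[]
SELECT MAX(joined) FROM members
2021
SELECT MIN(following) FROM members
39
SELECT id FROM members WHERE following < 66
[5]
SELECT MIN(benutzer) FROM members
98248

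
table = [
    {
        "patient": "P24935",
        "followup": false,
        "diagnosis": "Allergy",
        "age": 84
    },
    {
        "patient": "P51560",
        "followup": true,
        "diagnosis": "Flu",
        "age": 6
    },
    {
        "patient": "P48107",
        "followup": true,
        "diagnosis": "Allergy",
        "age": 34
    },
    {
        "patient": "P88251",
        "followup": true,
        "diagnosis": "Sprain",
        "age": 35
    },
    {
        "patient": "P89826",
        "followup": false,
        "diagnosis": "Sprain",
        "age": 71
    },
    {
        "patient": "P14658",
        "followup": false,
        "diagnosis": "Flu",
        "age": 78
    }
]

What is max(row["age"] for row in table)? 84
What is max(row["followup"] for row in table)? True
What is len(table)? 6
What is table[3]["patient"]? "P88251"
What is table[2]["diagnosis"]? "Allergy"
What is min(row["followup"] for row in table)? False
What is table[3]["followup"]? True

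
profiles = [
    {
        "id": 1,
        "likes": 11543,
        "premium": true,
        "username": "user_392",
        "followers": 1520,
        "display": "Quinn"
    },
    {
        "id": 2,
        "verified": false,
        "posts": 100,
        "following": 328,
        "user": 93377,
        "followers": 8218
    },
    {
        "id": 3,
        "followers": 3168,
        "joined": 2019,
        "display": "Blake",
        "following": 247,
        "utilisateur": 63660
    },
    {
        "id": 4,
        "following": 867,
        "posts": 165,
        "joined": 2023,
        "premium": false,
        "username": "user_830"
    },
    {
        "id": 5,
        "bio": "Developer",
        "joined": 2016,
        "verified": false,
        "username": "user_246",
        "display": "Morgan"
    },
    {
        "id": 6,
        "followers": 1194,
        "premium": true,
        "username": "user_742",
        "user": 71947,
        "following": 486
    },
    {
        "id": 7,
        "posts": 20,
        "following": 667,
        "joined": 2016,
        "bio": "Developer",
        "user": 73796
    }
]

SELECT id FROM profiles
[1, 2, 3, 4, 5, 6, 7]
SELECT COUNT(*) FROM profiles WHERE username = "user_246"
1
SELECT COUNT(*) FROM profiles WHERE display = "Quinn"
1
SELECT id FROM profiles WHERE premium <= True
[1, 4, 6]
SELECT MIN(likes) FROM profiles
11543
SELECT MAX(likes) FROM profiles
11543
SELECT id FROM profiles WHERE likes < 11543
[]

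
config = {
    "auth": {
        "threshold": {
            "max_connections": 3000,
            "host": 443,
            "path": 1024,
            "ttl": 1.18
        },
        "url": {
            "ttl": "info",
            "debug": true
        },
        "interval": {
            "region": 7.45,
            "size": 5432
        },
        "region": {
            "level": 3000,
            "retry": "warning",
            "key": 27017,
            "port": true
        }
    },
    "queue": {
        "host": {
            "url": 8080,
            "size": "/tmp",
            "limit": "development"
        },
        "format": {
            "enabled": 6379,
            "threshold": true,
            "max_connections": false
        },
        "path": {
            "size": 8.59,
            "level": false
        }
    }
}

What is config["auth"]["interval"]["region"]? 7.45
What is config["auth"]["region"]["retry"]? "warning"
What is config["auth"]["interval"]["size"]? 5432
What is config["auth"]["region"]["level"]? 3000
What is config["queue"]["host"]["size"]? "/tmp"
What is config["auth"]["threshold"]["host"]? 443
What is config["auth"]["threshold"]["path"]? 1024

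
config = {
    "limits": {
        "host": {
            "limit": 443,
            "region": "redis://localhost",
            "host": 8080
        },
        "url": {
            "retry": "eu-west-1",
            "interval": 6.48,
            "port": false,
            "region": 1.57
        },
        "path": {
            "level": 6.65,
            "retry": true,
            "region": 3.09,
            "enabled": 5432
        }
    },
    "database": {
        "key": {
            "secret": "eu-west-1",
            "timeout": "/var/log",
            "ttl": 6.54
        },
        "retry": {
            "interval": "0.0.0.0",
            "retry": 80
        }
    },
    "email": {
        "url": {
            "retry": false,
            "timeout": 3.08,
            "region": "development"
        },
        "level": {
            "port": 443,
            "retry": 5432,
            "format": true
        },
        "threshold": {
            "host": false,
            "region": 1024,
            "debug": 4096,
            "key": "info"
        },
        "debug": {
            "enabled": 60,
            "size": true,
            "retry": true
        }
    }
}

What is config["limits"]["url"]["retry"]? "eu-west-1"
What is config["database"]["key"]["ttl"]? 6.54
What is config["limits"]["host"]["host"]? 8080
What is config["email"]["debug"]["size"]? True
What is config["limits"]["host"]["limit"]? 443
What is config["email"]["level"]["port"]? 443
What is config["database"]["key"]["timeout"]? "/var/log"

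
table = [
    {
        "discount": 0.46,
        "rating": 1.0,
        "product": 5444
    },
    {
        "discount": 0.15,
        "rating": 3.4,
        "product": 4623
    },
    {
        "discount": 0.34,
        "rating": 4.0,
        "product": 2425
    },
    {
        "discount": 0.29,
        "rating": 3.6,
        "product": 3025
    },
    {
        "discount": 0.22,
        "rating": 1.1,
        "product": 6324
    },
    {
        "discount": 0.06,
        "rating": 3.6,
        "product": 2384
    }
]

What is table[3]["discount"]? 0.29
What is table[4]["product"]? 6324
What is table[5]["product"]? 2384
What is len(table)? 6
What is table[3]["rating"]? 3.6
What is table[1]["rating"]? 3.4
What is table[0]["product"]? 5444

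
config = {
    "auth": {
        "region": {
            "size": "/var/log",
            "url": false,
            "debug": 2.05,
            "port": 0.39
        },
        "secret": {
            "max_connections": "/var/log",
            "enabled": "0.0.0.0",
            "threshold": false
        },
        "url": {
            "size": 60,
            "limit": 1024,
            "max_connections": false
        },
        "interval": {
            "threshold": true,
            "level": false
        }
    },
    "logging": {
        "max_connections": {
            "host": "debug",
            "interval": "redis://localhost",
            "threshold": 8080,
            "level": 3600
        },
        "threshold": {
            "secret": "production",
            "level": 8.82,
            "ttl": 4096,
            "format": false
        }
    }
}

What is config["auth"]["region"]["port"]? 0.39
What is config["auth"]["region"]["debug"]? 2.05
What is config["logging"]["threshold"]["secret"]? "production"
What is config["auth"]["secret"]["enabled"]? "0.0.0.0"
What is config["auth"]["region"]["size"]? "/var/log"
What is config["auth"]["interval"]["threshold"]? True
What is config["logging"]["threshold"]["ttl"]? 4096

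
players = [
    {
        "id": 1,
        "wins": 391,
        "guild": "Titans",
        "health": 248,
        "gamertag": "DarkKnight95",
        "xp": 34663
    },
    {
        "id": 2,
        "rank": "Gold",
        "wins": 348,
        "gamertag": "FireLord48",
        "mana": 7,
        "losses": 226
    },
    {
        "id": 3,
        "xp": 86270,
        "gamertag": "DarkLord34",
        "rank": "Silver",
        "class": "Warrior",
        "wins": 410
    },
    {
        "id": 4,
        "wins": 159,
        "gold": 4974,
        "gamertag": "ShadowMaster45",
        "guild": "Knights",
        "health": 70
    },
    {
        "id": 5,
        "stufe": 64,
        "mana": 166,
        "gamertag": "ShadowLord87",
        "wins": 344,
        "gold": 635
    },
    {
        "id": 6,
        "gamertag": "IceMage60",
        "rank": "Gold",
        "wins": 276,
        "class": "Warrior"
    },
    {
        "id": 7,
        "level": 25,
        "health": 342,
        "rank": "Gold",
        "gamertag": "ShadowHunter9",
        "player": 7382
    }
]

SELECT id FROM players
[1, 2, 3, 4, 5, 6, 7]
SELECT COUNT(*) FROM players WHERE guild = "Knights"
1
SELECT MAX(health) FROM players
342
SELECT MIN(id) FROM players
1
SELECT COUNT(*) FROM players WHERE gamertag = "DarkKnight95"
1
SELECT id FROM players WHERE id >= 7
[7]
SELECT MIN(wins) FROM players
159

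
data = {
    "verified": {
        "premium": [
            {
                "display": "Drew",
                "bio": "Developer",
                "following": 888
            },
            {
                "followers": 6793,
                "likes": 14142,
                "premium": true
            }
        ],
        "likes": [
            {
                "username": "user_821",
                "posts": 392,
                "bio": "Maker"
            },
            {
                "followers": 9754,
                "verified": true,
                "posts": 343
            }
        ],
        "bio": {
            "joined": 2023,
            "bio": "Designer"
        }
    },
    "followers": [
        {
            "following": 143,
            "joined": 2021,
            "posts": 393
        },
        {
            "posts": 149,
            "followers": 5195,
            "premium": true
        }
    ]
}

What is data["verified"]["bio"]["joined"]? 2023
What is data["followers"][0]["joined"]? 2021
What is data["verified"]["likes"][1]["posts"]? 343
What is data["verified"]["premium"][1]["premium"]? True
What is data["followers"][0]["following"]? 143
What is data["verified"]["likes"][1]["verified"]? True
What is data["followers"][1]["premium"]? True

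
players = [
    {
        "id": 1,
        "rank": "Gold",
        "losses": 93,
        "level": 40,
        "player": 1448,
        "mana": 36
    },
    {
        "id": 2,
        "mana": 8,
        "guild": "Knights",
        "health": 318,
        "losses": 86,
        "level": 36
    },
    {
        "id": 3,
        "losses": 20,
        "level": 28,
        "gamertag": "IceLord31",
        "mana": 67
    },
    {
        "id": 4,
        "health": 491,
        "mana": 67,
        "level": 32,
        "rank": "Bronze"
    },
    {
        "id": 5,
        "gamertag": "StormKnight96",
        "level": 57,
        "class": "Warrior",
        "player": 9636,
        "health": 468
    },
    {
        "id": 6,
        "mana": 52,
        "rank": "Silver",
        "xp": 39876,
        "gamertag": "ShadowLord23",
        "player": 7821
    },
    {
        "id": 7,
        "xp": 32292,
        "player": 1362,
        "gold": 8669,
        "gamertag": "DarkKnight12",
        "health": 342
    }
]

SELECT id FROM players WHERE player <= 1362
[7]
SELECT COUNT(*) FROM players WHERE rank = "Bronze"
1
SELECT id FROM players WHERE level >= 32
[1, 2, 4, 5]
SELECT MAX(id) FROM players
7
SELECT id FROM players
[1, 2, 3, 4, 5, 6, 7]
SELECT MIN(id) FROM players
1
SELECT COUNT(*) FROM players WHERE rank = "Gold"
1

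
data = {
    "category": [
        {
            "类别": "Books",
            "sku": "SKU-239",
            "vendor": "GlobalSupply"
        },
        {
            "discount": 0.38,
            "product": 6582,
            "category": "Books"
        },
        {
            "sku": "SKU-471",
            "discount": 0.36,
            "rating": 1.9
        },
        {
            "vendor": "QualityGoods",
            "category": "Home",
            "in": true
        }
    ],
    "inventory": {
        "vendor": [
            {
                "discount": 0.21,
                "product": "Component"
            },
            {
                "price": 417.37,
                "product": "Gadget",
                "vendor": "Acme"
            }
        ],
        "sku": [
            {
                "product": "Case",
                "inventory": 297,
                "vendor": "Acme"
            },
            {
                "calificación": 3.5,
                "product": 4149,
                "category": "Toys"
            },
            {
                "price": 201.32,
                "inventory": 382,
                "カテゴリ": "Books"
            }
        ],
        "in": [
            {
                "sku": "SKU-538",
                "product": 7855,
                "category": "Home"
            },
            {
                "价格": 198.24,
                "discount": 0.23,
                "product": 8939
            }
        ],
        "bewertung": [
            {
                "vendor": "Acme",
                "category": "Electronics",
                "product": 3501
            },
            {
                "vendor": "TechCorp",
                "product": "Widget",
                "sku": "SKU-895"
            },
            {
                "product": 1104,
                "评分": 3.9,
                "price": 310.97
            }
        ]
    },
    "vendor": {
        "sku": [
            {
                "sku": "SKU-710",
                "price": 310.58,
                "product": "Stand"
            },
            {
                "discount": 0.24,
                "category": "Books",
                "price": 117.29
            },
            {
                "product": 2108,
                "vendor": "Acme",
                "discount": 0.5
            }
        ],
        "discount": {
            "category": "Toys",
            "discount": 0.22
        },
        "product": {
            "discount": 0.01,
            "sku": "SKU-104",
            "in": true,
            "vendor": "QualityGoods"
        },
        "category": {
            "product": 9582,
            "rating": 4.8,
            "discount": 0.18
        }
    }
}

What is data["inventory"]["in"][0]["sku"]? "SKU-538"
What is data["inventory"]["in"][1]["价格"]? 198.24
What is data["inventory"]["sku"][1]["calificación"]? 3.5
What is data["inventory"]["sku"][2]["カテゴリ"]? "Books"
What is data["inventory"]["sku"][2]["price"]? 201.32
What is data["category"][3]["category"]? "Home"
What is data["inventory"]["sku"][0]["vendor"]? "Acme"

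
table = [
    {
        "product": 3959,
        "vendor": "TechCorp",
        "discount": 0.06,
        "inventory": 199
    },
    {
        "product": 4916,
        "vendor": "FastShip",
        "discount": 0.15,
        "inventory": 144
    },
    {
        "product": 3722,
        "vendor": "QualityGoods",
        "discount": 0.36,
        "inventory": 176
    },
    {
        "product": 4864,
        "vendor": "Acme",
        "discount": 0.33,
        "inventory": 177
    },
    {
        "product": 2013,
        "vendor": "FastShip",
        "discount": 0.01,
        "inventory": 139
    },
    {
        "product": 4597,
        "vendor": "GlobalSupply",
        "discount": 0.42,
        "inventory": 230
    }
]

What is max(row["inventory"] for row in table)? 230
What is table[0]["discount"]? 0.06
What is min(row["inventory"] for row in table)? 139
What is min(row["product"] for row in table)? 2013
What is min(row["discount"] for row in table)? 0.01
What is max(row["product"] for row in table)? 4916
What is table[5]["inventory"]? 230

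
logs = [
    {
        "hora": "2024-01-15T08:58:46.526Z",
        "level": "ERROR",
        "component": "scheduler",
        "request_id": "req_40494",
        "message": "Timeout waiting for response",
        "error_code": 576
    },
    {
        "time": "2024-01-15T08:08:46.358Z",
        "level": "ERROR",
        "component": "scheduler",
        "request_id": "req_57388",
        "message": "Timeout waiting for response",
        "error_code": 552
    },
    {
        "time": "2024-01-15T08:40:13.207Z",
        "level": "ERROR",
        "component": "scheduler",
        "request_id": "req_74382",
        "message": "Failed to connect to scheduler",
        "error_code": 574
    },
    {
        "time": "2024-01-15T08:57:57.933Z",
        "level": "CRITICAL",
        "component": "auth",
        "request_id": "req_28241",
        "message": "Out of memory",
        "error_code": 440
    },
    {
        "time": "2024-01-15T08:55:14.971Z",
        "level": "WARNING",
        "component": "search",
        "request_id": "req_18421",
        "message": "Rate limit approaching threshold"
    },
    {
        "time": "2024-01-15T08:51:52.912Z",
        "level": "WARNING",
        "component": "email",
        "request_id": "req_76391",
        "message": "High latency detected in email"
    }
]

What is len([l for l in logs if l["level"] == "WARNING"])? 2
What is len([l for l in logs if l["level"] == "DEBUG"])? 0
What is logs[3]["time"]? "2024-01-15T08:57:57.933Z"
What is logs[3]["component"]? "auth"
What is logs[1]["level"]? "ERROR"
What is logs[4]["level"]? "WARNING"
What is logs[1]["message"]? "Timeout waiting for response"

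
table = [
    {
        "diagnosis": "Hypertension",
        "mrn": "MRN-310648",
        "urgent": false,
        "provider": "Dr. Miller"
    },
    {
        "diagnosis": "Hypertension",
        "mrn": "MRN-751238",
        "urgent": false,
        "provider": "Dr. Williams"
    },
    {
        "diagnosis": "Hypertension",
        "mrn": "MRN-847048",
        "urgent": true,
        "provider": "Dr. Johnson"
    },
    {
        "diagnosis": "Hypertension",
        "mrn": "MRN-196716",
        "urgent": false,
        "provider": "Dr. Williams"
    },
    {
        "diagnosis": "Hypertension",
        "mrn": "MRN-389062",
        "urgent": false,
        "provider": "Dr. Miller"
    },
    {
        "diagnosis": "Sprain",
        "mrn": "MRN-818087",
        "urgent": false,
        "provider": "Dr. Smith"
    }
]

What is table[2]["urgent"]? True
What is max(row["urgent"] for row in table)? True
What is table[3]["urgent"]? False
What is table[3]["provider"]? "Dr. Williams"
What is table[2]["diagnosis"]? "Hypertension"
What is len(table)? 6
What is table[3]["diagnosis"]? "Hypertension"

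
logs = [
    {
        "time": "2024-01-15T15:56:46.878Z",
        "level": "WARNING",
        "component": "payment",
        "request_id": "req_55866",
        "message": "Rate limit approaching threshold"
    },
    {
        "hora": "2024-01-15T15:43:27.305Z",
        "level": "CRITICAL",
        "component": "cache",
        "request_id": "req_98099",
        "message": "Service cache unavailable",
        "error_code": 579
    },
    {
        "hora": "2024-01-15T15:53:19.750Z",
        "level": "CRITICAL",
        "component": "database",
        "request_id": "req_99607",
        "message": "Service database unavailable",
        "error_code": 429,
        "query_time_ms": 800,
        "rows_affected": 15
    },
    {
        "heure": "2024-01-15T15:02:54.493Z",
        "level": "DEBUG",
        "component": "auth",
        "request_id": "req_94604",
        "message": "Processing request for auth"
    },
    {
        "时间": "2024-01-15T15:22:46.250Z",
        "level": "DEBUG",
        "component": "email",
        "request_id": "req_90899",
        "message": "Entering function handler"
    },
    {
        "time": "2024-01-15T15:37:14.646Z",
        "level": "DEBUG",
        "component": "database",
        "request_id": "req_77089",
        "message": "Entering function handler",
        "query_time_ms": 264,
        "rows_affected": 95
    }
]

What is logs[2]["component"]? "database"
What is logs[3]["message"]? "Processing request for auth"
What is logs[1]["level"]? "CRITICAL"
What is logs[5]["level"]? "DEBUG"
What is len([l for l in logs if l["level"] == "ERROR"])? 0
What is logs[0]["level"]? "WARNING"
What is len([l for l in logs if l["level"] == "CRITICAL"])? 2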